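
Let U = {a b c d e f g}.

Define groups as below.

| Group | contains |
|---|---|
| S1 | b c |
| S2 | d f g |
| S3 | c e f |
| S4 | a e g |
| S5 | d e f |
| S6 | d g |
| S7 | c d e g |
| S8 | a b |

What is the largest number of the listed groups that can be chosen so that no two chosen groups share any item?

S3, S6, S8 are pairwise disjoint (S3={c,e,f}; S6={d,g}; S8={a,b}).
Every remaining group overlaps one of these, and no 4 of the listed groups are pairwise disjoint, so 3 is the maximum.

3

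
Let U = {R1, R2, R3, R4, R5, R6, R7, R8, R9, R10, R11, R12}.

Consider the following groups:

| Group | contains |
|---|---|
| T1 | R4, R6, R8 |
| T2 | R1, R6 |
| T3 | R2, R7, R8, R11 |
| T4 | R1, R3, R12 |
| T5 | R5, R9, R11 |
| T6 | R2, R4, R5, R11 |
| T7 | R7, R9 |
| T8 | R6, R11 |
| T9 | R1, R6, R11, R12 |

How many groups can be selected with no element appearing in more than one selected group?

T4, T6, T7 are pairwise disjoint (T4={R1,R3,R12}; T6={R2,R4,R5,R11}; T7={R7,R9}).
Every remaining group overlaps one of these, and no 4 of the listed groups are pairwise disjoint, so 3 is the maximum.

3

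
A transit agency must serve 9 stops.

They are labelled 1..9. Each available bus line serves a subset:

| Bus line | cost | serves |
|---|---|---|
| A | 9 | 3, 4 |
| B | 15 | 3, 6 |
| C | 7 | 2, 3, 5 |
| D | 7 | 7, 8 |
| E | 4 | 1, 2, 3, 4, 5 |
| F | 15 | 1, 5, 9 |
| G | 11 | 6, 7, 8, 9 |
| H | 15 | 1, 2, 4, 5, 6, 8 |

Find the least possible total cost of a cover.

E, G together cover every stop (E ∪ G = {1, 2, 3, 4, 5, 6, 7, 8, 9}); total cost 4 + 11 = 15.
No covering selection has total cost below 15.

15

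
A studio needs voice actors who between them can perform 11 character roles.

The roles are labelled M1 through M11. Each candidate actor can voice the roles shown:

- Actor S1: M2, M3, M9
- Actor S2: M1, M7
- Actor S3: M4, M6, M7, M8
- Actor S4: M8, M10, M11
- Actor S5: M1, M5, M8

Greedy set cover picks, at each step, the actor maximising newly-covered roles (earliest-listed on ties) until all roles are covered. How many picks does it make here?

Greedy: pick S3 (covers 4 new) → pick S1 (covers 3 new) → pick S4 (covers 2 new) → pick S5 (covers 2 new). Total picks: 4.

4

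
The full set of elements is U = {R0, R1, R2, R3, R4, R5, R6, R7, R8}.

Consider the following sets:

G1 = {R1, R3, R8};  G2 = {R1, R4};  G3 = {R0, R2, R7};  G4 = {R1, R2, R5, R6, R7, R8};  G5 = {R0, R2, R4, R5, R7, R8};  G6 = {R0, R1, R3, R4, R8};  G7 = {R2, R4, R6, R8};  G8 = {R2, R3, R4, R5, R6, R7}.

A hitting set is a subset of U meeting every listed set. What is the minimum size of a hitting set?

2

Take H = {R1, R2}. Each listed set contains at least one of these, so H is a hitting set of size 2.
The sets G1, G3 are pairwise disjoint, so any hitting set needs a separate element for each — at least 2. Hence 2 is optimal.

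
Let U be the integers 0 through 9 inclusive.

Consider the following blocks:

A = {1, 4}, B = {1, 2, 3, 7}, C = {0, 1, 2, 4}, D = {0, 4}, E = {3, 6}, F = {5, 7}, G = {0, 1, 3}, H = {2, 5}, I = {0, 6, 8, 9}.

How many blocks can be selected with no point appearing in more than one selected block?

D, E, H are pairwise disjoint (D={0,4}; E={3,6}; H={2,5}).
Every remaining block overlaps one of these, and no 4 of the listed blocks are pairwise disjoint, so 3 is the maximum.

3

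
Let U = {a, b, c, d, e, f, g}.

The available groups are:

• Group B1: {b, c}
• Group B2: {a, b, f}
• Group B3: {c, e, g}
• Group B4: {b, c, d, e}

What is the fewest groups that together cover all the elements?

B2, B3, and B4 cover everything between them: the union {a, b, c, d, e, f, g} is all of U.
Only B2 contains a, so B2 is forced; the remaining 4 elements need at least 2 more groups (each remaining group adds at most 3) — so at least 3 groups are needed, and 3 is optimal.

3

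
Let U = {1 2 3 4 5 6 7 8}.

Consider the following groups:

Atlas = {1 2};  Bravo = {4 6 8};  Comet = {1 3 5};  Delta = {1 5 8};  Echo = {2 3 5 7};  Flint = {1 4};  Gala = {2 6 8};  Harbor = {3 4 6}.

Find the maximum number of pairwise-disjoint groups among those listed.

Comet, Gala are pairwise disjoint (Comet={1,3,5}; Gala={2,6,8}).
Every remaining group overlaps one of these, and no 3 of the listed groups are pairwise disjoint, so 2 is the maximum.

2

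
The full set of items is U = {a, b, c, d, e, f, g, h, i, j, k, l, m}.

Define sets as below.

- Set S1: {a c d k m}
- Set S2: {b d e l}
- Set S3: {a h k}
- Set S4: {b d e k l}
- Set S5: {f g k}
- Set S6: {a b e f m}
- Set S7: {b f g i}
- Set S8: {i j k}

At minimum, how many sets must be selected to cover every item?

5

S1 and S2 and S3 and S7 and S8 together: S1 ∪ S2 ∪ S3 ∪ S7 ∪ S8 = {a, b, c, d, e, f, g, h, i, j, k, l, m} — every item is covered.
No 4 of the 8 sets cover everything (all 70 combinations miss at least one item), so 5 is optimal.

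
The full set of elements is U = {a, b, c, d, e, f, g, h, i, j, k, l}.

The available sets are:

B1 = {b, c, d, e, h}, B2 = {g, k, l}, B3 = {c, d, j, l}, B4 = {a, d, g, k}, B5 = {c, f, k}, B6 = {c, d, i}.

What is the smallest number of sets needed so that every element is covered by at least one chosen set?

5

B1 and B3 and B4 and B5 and B6 together: B1 ∪ B3 ∪ B4 ∪ B5 ∪ B6 = {a, b, c, d, e, f, g, h, i, j, k, l} — every element is covered.
No 4 of the 6 sets cover everything (all 15 combinations miss at least one element), so 5 is optimal.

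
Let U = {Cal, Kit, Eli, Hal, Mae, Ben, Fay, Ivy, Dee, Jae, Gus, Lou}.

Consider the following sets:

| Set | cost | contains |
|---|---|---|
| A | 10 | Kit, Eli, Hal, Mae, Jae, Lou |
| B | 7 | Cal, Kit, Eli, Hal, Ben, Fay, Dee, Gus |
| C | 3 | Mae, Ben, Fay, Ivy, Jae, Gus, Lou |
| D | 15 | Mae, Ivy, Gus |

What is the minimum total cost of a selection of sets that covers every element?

B, C together cover every element (B ∪ C = {Cal, Kit, Eli, Hal, Mae, Ben, Fay, Ivy, Dee, Jae, Gus, Lou}); total cost 7 + 3 = 10.
No covering selection has total cost below 10.

10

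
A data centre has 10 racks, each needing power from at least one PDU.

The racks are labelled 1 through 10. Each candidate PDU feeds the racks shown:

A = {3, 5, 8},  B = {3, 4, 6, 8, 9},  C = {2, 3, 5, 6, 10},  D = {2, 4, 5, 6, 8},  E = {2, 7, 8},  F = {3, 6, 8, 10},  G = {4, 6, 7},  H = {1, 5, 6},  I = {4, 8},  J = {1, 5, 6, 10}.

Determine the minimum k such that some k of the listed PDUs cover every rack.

3

Take {B, E, J}. Their union is {1, 2, 3, 4, 5, 6, 7, 8, 9, 10}, which is all 10 racks.
Only B contains 9, so B is forced; the remaining 5 racks need at least 2 more PDUs (each remaining PDU adds at most 3) — so at least 3 PDUs are needed, and 3 is optimal.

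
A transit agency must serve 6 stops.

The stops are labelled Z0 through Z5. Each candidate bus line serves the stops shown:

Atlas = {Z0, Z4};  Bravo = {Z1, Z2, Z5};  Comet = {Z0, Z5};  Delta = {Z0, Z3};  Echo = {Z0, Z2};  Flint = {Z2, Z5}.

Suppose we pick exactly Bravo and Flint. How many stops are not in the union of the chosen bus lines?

Union of Bravo, Flint = {Z1, Z2, Z5}.
Not covered: Z0, Z3, Z4 — 3 stops.

3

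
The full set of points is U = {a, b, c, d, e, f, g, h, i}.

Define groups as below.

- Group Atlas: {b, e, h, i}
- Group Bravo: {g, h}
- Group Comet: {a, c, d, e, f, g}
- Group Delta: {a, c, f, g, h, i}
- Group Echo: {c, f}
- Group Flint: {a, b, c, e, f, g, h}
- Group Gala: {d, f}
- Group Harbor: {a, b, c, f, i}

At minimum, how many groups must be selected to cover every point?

2

Take {Atlas, Comet}. Their union is {a, b, c, d, e, f, g, h, i}, which is all 9 points.
No single group has all 9 points (the largest, Flint, has 7), so 2 is optimal.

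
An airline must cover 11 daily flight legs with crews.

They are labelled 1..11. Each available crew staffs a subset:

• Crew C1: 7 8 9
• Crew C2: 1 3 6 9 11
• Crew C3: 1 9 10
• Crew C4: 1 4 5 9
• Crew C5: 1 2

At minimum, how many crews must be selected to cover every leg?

5

Take {C1, C2, C3, C4, C5}. Their union is {1, 2, 3, 4, 5, 6, 7, 8, 9, 10, 11}, which is all 11 legs.
No 4 of the 5 crews cover everything (all 5 combinations miss at least one leg), so 5 is optimal.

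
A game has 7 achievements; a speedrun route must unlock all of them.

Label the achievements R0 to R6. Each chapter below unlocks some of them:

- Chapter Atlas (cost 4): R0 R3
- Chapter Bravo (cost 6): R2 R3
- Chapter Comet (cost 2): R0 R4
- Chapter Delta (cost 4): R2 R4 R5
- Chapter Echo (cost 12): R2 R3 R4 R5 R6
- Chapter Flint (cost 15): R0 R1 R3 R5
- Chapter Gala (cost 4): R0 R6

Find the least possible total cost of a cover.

Delta, Flint, Gala together cover every achievement (Delta ∪ Flint ∪ Gala = {R0, R1, R2, R3, R4, R5, R6}); total cost 4 + 15 + 4 = 23.
The greedy pick Comet, Delta, Atlas, Gala, Flint costs 29; no covering selection beats 23.

23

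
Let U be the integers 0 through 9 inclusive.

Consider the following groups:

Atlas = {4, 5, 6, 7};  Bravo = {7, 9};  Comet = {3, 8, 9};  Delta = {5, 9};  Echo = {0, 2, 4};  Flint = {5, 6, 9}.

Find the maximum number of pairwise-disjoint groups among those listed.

Delta, Echo are pairwise disjoint (Delta={5,9}; Echo={0,2,4}).
Every remaining group overlaps one of these, and no 3 of the listed groups are pairwise disjoint, so 2 is the maximum.

2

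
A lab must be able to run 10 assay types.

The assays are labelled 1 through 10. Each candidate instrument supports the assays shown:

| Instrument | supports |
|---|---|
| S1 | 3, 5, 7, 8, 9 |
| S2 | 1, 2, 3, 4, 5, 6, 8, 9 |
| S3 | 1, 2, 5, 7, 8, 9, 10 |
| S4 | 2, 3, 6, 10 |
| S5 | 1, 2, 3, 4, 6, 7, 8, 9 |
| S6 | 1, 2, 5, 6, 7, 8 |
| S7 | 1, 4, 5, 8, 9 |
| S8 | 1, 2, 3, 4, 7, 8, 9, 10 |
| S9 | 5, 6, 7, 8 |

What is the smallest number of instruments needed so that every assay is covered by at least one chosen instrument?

Take {S8, S9}. Their union is {1, 2, 3, 4, 5, 6, 7, 8, 9, 10}, which is all 10 assays.
No single instrument has all 10 assays (the largest, S2, has 8), so 2 is optimal.

2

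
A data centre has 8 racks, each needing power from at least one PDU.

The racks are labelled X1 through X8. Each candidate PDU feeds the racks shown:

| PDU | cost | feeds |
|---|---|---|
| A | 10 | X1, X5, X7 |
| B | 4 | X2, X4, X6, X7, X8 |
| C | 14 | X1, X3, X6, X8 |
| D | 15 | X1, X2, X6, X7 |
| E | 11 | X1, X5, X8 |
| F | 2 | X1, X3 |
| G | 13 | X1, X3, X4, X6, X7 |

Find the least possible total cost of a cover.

16

A, B, F together cover every rack (A ∪ B ∪ F = {X1, X2, X3, X4, X5, X6, X7, X8}); total cost 10 + 4 + 2 = 16.
No covering selection has total cost below 16.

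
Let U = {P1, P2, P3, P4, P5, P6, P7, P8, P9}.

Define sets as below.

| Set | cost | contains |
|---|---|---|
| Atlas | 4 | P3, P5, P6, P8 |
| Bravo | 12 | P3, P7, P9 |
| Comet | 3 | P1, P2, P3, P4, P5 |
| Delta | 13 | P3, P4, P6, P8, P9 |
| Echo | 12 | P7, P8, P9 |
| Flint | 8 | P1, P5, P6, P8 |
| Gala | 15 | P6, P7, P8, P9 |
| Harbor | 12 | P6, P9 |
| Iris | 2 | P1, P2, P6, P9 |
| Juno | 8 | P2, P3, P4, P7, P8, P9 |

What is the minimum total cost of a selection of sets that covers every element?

Comet, Iris, Juno together cover every element (Comet ∪ Iris ∪ Juno = {P1, P2, P3, P4, P5, P6, P7, P8, P9}); total cost 3 + 2 + 8 = 13.
The greedy pick Iris, Comet, Atlas, Juno costs 17; no covering selection beats 13.

13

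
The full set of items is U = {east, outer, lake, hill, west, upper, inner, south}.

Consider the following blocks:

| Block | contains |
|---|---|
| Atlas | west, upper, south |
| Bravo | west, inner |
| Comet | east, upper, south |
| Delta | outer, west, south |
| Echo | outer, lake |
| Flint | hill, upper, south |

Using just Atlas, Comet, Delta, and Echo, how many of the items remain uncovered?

Union of Atlas, Comet, Delta, Echo = {east, outer, lake, west, upper, south}.
Not covered: hill, inner — 2 items.

2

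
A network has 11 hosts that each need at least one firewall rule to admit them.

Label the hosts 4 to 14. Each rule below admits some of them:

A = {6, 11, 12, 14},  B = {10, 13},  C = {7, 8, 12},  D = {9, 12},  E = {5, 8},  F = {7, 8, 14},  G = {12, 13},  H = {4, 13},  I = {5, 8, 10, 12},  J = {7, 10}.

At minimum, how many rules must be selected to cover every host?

5

A and D and H and I and J together: A ∪ D ∪ H ∪ I ∪ J = {4, 5, 6, 7, 8, 9, 10, 11, 12, 13, 14} — every host is covered.
No 4 of the 10 rules cover everything (all 210 combinations miss at least one host), so 5 is optimal.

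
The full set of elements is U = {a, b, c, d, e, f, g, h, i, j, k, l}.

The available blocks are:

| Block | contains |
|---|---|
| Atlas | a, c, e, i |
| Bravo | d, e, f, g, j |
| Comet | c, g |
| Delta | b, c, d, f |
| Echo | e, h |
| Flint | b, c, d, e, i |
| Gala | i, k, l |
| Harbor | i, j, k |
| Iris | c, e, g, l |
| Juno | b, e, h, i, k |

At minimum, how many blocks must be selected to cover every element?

4

Atlas, Bravo, Iris, and Juno cover everything between them: the union {a, b, c, d, e, f, g, h, i, j, k, l} is all of U.
No 3 of the 10 blocks cover everything (all 120 combinations miss at least one element), so 4 is optimal.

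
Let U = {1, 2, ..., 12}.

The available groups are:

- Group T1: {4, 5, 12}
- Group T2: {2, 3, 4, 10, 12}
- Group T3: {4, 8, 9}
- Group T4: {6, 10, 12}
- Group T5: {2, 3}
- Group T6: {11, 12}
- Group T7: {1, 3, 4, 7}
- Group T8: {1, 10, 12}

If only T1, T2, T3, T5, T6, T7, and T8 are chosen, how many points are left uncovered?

Union of T1, T2, T3, T5, T6, T7, T8 = {1, 2, 3, 4, 5, 7, 8, 9, 10, 11, 12}.
Not covered: 6 — 1 point.

1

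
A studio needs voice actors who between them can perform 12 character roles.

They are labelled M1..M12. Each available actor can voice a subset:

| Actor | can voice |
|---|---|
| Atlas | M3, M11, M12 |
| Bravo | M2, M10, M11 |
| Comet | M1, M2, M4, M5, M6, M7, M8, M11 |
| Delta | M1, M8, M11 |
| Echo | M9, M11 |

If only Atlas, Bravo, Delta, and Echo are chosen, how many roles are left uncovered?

4

Union of Atlas, Bravo, Delta, Echo = {M1, M2, M3, M8, M9, M10, M11, M12}.
Not covered: M4, M5, M6, M7 — 4 roles.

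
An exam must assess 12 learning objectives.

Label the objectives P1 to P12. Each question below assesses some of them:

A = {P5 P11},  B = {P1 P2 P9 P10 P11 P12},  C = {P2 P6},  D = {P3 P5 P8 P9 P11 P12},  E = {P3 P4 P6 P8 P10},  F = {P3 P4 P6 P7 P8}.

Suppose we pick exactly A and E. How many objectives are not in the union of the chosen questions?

Union of A, E = {P3, P4, P5, P6, P8, P10, P11}.
Not covered: P1, P2, P7, P9, P12 — 5 objectives.

5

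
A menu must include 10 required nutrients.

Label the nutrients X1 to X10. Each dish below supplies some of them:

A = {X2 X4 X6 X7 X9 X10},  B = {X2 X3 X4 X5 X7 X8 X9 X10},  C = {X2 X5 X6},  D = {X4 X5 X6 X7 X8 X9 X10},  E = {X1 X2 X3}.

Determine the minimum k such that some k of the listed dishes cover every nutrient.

D and E together: D ∪ E = {X1, X2, X3, X4, X5, X6, X7, X8, X9, X10} — every nutrient is covered.
No single dish has all 10 nutrients (the largest, B, has 8), so 2 is optimal.

2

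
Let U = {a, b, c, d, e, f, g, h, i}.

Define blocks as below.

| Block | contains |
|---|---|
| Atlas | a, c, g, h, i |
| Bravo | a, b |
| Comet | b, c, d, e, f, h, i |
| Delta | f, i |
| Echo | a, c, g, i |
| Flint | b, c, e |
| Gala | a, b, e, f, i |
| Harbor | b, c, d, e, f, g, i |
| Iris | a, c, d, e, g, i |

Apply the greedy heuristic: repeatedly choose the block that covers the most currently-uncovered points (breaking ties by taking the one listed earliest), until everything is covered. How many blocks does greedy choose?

Greedy: pick Comet (covers 7 new) → pick Atlas (covers 2 new). Total picks: 2.

2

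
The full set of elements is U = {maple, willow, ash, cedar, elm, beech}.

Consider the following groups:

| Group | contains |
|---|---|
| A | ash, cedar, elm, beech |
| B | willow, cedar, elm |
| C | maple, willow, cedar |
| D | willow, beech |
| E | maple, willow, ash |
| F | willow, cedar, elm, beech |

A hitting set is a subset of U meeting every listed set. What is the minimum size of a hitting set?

The 2 elements {willow, elm} hit every group.
No single element lies in every group, so at least 2 are needed and 2 is optimal.

2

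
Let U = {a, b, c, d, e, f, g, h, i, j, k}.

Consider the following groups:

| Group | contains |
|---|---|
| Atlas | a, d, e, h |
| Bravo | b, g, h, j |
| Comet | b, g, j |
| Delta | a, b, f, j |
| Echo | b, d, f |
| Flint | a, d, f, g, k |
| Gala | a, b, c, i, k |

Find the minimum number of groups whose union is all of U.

4

Take {Atlas, Bravo, Echo, Gala}. Their union is {a, b, c, d, e, f, g, h, i, j, k}, which is all 11 elements.
No 3 of the 7 groups cover everything (all 35 combinations miss at least one element), so 4 is optimal.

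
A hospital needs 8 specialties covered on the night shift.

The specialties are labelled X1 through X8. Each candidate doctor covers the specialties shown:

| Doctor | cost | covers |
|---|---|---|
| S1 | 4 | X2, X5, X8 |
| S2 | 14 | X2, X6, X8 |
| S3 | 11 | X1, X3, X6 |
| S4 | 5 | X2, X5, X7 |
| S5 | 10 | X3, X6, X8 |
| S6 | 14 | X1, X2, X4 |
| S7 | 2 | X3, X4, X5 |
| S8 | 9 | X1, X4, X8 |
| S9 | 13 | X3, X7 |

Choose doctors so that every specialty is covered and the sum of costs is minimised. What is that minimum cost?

S1, S3, S4, S7 together cover every specialty (S1 ∪ S3 ∪ S4 ∪ S7 = {X1, X2, X3, X4, X5, X6, X7, X8}); total cost 4 + 11 + 5 + 2 = 22.
No covering selection has total cost below 22.

22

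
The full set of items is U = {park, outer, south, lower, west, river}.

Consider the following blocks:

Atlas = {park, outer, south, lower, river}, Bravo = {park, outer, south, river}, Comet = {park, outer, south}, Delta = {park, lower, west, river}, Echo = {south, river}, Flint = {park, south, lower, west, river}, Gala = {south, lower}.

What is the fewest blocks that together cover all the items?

2

Comet and Flint cover everything between them: the union {park, outer, south, lower, west, river} is all of U.
No single block has all 6 items (the largest, Atlas, has 5), so 2 is optimal.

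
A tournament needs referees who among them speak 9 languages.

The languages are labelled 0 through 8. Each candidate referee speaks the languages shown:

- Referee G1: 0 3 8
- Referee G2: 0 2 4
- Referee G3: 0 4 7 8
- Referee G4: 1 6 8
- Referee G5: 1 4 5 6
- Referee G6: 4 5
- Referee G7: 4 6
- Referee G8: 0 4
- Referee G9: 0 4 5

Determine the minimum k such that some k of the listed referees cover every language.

4

G1 and G2 and G3 and G5 together: G1 ∪ G2 ∪ G3 ∪ G5 = {0, 1, 2, 3, 4, 5, 6, 7, 8} — every language is covered.
No 3 of the 9 referees cover everything (all 84 combinations miss at least one language), so 4 is optimal.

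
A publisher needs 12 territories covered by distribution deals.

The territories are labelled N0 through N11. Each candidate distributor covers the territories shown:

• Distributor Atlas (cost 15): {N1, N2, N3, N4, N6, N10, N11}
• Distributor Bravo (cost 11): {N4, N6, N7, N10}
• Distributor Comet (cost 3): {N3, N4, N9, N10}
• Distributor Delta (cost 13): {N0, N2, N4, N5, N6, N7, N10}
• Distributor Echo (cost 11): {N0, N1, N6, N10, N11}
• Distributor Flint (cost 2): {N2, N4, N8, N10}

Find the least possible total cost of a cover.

29

Comet, Delta, Echo, Flint together cover every territory (Comet ∪ Delta ∪ Echo ∪ Flint = {N0, N1, N2, N3, N4, N5, N6, N7, N8, N9, N10, N11}); total cost 3 + 13 + 11 + 2 = 29.
No covering selection has total cost below 29.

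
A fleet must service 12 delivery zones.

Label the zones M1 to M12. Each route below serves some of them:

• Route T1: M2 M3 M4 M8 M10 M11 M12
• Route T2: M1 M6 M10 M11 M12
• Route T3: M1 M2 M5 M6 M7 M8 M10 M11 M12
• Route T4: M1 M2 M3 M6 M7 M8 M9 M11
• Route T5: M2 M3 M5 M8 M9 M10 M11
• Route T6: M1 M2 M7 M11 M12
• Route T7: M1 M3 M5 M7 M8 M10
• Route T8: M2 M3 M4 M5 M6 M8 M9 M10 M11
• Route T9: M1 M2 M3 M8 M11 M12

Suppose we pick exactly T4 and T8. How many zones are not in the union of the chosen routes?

Union of T4, T8 = {M1, M2, M3, M4, M5, M6, M7, M8, M9, M10, M11}.
Not covered: M12 — 1 zone.

1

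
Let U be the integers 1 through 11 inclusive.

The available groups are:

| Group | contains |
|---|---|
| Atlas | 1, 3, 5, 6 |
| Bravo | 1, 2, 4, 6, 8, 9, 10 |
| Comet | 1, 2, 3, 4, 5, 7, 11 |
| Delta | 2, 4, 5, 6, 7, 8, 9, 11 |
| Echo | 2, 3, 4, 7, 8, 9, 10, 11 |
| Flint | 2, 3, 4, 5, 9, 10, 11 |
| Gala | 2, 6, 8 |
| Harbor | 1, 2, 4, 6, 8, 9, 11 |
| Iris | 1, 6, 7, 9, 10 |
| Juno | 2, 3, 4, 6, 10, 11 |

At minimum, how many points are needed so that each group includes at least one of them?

2

The 2 points {6, 11} hit every group.
No single point lies in every group, so at least 2 are needed and 2 is optimal.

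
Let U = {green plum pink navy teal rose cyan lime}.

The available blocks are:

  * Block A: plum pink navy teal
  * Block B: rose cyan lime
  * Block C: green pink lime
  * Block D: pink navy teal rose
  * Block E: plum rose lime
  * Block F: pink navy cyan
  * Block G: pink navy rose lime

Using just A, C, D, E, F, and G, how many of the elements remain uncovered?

0

Union of A, C, D, E, F, G = {green, plum, pink, navy, teal, rose, cyan, lime} — that's every element, so 0 are uncovered.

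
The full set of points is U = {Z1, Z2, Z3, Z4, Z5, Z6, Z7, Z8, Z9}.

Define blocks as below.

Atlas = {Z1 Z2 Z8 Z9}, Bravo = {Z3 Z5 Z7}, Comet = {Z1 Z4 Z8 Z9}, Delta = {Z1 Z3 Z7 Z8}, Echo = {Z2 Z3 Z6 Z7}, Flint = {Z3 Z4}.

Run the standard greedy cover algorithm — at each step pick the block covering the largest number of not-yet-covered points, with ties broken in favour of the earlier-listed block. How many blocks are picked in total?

Greedy: pick Atlas (covers 4 new) → pick Bravo (covers 3 new) → pick Comet (covers 1 new) → pick Echo (covers 1 new). Total picks: 4.
(The true minimum cover uses only 3 blocks, so greedy is not optimal here.)

4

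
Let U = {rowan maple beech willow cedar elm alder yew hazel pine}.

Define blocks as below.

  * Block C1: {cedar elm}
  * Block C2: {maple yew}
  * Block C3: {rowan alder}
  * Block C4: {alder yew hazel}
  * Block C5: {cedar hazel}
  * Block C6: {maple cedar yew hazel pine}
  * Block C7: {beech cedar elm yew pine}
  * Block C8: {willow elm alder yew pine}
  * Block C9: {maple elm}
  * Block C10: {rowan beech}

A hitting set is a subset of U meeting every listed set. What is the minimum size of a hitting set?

4

H = {rowan, elm, yew, hazel} meets every block (each contains at least one member of H), and |H| = 4.
No choice of 3 elements meets every block, so 4 is the minimum.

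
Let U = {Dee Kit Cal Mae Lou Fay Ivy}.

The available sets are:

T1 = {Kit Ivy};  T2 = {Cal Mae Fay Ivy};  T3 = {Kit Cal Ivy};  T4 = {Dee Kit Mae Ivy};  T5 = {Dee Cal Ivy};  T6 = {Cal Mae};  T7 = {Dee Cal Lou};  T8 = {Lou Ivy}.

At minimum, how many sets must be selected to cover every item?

3

Take {T2, T3, T7}. Their union is {Dee, Kit, Cal, Mae, Lou, Fay, Ivy}, which is all 7 items.
Only T2 contains Fay, so T2 is forced; the remaining 3 items need at least 2 more sets (each remaining set adds at most 2) — so at least 3 sets are needed, and 3 is optimal.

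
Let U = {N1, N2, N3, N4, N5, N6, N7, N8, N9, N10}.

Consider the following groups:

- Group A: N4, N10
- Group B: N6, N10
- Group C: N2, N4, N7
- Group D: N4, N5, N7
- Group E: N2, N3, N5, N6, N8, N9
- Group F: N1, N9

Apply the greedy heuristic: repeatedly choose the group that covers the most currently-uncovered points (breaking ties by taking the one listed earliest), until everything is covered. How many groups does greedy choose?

4

Greedy: pick E (covers 6 new) → pick A (covers 2 new) → pick C (covers 1 new) → pick F (covers 1 new). Total picks: 4.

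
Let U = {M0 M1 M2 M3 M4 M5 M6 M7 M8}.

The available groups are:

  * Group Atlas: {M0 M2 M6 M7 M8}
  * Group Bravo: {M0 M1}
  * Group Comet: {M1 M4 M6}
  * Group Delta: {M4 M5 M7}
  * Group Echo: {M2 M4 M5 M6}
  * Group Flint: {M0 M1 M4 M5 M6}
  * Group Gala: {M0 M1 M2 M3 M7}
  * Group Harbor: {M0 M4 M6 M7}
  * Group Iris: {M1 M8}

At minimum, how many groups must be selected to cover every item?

Atlas, Echo, and Gala cover everything between them: the union {M0, M1, M2, M3, M4, M5, M6, M7, M8} is all of U.
Only Gala contains M3, so Gala is forced; the remaining 4 items need at least 2 more groups (each remaining group adds at most 3) — so at least 3 groups are needed, and 3 is optimal.

3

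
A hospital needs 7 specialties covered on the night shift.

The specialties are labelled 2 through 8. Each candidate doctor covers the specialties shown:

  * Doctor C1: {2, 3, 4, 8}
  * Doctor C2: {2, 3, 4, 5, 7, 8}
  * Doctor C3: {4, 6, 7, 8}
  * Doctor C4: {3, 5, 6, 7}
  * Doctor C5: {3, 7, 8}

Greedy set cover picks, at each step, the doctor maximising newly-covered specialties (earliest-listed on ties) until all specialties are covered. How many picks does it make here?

2

Greedy: pick C2 (covers 6 new) → pick C3 (covers 1 new). Total picks: 2.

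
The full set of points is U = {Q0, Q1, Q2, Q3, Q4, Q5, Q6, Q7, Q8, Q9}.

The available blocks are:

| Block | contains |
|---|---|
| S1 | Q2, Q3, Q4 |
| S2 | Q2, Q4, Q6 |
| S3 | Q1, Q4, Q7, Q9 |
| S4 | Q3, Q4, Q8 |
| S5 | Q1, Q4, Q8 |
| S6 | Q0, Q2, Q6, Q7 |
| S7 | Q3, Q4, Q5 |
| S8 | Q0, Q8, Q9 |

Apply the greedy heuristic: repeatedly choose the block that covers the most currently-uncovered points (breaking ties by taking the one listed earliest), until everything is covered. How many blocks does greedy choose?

Greedy: pick S3 (covers 4 new) → pick S6 (covers 3 new) → pick S4 (covers 2 new) → pick S7 (covers 1 new). Total picks: 4.

4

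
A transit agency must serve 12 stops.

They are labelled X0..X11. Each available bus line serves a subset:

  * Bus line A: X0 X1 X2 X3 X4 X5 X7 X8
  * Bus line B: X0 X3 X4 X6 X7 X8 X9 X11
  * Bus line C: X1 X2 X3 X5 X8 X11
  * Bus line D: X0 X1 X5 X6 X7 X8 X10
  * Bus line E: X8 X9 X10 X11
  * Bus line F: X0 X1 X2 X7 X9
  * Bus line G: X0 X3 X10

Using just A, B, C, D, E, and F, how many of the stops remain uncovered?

Union of A, B, C, D, E, F = {X0, X1, X2, X3, X4, X5, X6, X7, X8, X9, X10, X11} — that's every stop, so 0 are uncovered.

0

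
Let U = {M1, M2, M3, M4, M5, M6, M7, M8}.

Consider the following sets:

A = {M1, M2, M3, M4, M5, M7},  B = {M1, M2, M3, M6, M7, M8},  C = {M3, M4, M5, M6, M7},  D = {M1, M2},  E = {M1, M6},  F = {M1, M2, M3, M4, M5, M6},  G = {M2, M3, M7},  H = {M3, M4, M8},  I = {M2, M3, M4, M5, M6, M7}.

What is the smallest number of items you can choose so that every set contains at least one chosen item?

T = {M1, M3} meets every set (each contains at least one member of T), and |T| = 2.
The sets C, D are pairwise disjoint, so any hitting set needs a separate item for each — at least 2. Hence 2 is optimal.

2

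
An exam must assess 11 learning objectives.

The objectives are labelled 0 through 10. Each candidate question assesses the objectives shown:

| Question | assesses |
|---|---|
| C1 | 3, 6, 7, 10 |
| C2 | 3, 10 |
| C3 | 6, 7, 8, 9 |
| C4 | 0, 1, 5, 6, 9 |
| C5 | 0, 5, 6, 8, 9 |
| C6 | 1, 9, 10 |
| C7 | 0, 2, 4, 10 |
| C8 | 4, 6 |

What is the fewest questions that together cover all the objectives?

4

C1 and C5 and C6 and C7 together: C1 ∪ C5 ∪ C6 ∪ C7 = {0, 1, 2, 3, 4, 5, 6, 7, 8, 9, 10} — every objective is covered.
No 3 of the 8 questions cover everything (all 56 combinations miss at least one objective), so 4 is optimal.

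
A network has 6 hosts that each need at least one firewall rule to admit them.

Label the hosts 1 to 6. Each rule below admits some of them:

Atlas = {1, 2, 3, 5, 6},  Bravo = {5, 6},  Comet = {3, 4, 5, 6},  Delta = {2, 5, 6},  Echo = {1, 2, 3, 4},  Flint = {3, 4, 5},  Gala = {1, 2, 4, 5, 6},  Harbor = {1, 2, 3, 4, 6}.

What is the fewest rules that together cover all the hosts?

2

Atlas and Gala together: Atlas ∪ Gala = {1, 2, 3, 4, 5, 6} — every host is covered.
No single rule has all 6 hosts (the largest, Atlas, has 5), so 2 is optimal.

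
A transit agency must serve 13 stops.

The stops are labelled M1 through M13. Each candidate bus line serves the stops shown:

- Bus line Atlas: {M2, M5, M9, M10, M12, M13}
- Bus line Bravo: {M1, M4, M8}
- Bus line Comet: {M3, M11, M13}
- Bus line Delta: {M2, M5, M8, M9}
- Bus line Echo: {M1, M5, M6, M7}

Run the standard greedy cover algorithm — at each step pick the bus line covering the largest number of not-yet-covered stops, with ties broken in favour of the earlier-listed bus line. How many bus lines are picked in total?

4

Greedy: pick Atlas (covers 6 new) → pick Bravo (covers 3 new) → pick Comet (covers 2 new) → pick Echo (covers 2 new). Total picks: 4.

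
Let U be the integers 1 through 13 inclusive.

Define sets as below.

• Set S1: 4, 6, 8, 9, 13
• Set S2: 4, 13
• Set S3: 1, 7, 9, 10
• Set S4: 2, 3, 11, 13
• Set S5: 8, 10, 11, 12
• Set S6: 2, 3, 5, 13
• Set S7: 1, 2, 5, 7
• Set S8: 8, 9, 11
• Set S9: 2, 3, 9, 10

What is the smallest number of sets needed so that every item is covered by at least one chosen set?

Take {S1, S5, S6, S7}. Their union is {1, 2, 3, 4, 5, 6, 7, 8, 9, 10, 11, 12, 13}, which is all 13 items.
Only S5 contains 12, so S5 is forced; the remaining 9 items need at least 3 more sets (each remaining set adds at most 4) — so at least 4 sets are needed, and 4 is optimal.

4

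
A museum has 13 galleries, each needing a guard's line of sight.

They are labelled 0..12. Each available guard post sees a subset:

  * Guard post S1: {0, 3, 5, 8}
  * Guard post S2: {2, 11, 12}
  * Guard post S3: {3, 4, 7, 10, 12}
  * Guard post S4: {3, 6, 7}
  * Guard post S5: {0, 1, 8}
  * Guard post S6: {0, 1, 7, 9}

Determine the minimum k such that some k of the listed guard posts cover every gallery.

S1 and S2 and S3 and S4 and S6 together: S1 ∪ S2 ∪ S3 ∪ S4 ∪ S6 = {0, 1, 2, 3, 4, 5, 6, 7, 8, 9, 10, 11, 12} — every gallery is covered.
Only S4 contains 6, so S4 is forced; the remaining 10 galleries need at least 4 more guard posts (each remaining guard post adds at most 3) — so at least 5 guard posts are needed, and 5 is optimal.

5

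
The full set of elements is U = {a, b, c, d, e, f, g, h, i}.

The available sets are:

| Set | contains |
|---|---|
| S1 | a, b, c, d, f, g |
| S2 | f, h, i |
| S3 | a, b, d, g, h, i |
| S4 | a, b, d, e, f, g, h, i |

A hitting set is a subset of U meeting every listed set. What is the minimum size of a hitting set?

T = {d, i} meets every set (each contains at least one member of T), and |T| = 2.
No single element lies in every set, so at least 2 are needed and 2 is optimal.

2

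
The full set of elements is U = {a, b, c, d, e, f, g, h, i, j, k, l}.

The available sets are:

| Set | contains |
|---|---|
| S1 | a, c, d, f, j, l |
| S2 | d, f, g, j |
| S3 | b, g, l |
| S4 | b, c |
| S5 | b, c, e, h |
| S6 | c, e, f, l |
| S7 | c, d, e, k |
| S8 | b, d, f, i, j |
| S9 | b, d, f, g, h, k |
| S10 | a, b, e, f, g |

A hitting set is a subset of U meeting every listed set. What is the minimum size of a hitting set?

3

The 3 elements {b, e, f} hit every set.
No choice of 2 elements meets every set, so 3 is the minimum.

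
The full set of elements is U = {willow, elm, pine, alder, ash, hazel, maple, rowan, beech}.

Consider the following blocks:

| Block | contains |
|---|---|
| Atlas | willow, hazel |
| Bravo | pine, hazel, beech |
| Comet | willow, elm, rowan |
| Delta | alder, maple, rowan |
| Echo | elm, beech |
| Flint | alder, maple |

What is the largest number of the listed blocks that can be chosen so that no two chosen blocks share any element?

3

Atlas, Delta, Echo are pairwise disjoint (Atlas={willow,hazel}; Delta={alder,maple,rowan}; Echo={elm,beech}).
Every remaining block overlaps one of these, and no 4 of the listed blocks are pairwise disjoint, so 3 is the maximum.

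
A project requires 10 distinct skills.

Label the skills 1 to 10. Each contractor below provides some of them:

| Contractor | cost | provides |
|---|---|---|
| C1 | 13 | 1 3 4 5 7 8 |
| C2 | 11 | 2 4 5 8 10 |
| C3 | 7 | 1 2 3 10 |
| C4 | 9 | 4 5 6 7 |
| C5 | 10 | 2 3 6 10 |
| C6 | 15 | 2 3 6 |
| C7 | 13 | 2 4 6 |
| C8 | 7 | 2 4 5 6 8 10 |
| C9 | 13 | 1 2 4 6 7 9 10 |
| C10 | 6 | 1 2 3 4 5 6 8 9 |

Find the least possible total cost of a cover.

19

C9, C10 together cover every skill (C9 ∪ C10 = {1, 2, 3, 4, 5, 6, 7, 8, 9, 10}); total cost 13 + 6 = 19.
No covering selection has total cost below 19.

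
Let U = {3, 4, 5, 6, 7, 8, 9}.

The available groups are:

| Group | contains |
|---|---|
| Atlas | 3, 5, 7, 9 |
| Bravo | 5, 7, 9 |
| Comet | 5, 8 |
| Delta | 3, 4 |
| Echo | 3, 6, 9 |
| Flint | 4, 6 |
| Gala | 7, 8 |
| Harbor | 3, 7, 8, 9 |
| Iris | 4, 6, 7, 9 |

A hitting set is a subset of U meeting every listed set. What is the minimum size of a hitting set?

Take H = {4, 8, 9}. Each listed group contains at least one of these, so H is a hitting set of size 3.
No choice of 2 items meets every group, so 3 is the minimum.

3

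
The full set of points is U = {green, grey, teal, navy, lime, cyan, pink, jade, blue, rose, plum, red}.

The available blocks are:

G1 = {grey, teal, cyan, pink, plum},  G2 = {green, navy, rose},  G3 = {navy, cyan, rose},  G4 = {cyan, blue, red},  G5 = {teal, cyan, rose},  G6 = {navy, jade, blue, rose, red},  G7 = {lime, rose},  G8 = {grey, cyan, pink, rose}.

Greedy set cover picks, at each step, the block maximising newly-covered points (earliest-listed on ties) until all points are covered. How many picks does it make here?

4

Greedy: pick G1 (covers 5 new) → pick G6 (covers 5 new) → pick G2 (covers 1 new) → pick G7 (covers 1 new). Total picks: 4.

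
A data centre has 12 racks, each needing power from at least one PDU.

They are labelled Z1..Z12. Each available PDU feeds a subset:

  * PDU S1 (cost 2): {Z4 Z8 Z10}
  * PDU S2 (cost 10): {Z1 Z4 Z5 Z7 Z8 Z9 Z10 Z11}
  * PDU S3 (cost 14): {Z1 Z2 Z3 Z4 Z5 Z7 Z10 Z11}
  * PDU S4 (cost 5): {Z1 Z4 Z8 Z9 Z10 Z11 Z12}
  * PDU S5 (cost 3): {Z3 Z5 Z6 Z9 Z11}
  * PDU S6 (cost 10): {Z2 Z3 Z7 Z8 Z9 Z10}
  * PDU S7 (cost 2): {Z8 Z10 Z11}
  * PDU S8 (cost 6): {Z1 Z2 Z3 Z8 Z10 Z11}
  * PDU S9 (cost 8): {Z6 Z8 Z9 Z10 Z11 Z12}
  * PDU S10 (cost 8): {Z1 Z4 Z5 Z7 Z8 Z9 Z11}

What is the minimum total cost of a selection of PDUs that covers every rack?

S4, S5, S6 together cover every rack (S4 ∪ S5 ∪ S6 = {Z1, Z2, Z3, Z4, Z5, Z6, Z7, Z8, Z9, Z10, Z11, Z12}); total cost 5 + 3 + 10 = 18.
The greedy pick S5, S1, S4, S6 costs 20; no covering selection beats 18.

18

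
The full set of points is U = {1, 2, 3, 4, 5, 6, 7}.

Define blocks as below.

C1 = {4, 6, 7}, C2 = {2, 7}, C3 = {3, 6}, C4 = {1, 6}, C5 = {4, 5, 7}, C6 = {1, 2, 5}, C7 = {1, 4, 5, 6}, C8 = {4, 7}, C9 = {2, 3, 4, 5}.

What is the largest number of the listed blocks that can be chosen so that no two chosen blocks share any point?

C3, C6, C8 are pairwise disjoint (C3={3,6}; C6={1,2,5}; C8={4,7}).
Every remaining block overlaps one of these, and no 4 of the listed blocks are pairwise disjoint, so 3 is the maximum.

3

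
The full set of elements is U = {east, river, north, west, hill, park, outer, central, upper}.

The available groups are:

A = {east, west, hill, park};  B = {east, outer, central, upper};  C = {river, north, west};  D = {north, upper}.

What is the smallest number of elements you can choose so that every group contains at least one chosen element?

Take H = {east, north}. Each listed group contains at least one of these, so H is a hitting set of size 2.
The groups A, D are pairwise disjoint, so any hitting set needs a separate element for each — at least 2. Hence 2 is optimal.

2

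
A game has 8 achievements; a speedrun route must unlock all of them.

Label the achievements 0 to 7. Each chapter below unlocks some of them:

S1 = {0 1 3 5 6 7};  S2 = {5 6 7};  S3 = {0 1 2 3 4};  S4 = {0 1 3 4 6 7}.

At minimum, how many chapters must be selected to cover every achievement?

2

Take {S1, S3}. Their union is {0, 1, 2, 3, 4, 5, 6, 7}, which is all 8 achievements.
No single chapter has all 8 achievements (the largest, S1, has 6), so 2 is optimal.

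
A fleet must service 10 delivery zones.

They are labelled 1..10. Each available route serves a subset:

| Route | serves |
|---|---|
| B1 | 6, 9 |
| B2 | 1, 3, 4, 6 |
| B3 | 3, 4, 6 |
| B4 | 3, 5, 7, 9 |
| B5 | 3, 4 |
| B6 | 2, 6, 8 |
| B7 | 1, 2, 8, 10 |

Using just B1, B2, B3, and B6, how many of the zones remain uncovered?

Union of B1, B2, B3, B6 = {1, 2, 3, 4, 6, 8, 9}.
Not covered: 5, 7, 10 — 3 zones.

3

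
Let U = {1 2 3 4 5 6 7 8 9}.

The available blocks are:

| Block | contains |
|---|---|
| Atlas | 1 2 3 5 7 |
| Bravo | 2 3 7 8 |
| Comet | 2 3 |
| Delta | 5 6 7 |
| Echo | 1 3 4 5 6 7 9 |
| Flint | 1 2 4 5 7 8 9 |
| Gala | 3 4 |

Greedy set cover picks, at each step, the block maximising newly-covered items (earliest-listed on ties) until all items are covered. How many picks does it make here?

Greedy: pick Echo (covers 7 new) → pick Bravo (covers 2 new). Total picks: 2.

2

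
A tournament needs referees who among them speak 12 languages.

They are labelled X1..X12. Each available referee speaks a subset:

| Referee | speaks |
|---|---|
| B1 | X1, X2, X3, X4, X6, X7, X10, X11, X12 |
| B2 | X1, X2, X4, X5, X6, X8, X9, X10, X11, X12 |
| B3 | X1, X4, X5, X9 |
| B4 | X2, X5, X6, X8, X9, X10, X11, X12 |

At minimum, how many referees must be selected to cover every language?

2

B1 and B2 together: B1 ∪ B2 = {X1, X2, X3, X4, X5, X6, X7, X8, X9, X10, X11, X12} — every language is covered.
No single referee has all 12 languages (the largest, B2, has 10), so 2 is optimal.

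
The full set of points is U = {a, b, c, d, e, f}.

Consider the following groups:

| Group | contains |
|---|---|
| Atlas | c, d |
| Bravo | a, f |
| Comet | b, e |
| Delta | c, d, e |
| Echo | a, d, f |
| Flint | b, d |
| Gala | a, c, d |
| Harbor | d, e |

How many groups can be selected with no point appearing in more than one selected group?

Atlas, Bravo, Comet are pairwise disjoint (Atlas={c,d}; Bravo={a,f}; Comet={b,e}).
Every remaining group overlaps one of these, and no 4 of the listed groups are pairwise disjoint, so 3 is the maximum.

3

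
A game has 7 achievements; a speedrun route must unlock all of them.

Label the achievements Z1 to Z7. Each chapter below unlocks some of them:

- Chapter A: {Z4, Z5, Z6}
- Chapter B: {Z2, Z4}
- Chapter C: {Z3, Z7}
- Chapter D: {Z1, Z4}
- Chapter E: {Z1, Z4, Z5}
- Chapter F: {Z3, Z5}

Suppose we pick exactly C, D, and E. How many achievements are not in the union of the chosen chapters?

Union of C, D, E = {Z1, Z3, Z4, Z5, Z7}.
Not covered: Z2, Z6 — 2 achievements.

2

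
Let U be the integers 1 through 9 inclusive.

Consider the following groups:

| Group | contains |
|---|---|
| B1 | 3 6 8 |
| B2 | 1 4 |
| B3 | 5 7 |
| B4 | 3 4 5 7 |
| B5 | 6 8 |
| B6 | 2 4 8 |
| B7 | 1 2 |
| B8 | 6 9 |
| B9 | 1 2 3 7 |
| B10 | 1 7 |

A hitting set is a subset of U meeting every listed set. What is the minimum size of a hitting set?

H = {2, 4, 6, 7} meets every group (each contains at least one member of H), and |H| = 4.
No choice of 3 points meets every group, so 4 is the minimum.

4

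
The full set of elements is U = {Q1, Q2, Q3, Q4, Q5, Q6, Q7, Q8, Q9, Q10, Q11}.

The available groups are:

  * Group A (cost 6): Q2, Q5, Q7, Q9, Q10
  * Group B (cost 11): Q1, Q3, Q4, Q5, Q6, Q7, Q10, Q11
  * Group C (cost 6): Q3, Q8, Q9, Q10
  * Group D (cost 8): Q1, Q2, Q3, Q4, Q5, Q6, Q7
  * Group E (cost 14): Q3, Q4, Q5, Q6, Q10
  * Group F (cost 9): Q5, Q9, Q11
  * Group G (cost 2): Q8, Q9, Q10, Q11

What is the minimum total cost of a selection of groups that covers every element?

D, G together cover every element (D ∪ G = {Q1, Q2, Q3, Q4, Q5, Q6, Q7, Q8, Q9, Q10, Q11}); total cost 8 + 2 = 10.
No covering selection has total cost below 10.

10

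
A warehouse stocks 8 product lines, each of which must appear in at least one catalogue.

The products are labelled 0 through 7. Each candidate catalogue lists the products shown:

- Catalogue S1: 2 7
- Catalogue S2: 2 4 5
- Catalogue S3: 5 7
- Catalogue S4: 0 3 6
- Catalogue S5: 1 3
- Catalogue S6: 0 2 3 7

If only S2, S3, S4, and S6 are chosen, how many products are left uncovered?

Union of S2, S3, S4, S6 = {0, 2, 3, 4, 5, 6, 7}.
Not covered: 1 — 1 product.

1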